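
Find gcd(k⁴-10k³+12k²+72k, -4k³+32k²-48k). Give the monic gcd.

k²-6k

Apply the Euclidean algorithm:
  k⁴-10k³+12k²+72k = (-(1/4)k+1/2)(-4k³+32k²-48k) + (-16k²+96k)
  -4k³+32k²-48k = ((1/4)k-1/2)(-16k²+96k) + (0)
Last nonzero remainder: -16k²+96k. Dividing through by -16 gives the monic gcd k²-6k.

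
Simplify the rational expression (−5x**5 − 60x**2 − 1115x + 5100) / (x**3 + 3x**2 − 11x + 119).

Apply the Euclidean algorithm:
  −5x**5 − 60x**2 − 1115x + 5100 = (−5x**2 + 15x − 100)(x**3 + 3x**2 − 11x + 119) + (1000x**2 − 4000x + 17000)
  x**3 + 3x**2 − 11x + 119 = ((1/1000)x + 7/1000)(1000x**2 − 4000x + 17000) + (0)
Last nonzero remainder: 1000x**2 − 4000x + 17000. Dividing through by 1000 gives the monic gcd x**2 − 4x + 17.
Cancel x**2 − 4x + 17 from numerator and denominator to get the reduced form.

(−5x**3 − 20x**2 + 5x + 300)/(x + 7)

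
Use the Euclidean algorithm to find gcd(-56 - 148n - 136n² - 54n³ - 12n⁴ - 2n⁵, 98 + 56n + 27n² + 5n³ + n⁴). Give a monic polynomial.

14 + 2n + n²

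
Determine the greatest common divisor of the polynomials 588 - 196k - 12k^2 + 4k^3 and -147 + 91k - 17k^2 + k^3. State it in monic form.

21 - 10k + k^2

Euclidean algorithm in ℚ[k]:
  4k^3 - 12k^2 - 196k + 588 = (4)(k^3 - 17k^2 + 91k - 147) + (56k^2 - 560k + 1176)
  k^3 - 17k^2 + 91k - 147 = ((1/56)k - 1/8)(56k^2 - 560k + 1176) + (0)
Last nonzero remainder: 56k^2 - 560k + 1176. Dividing through by 56 gives the monic gcd k^2 - 10k + 21.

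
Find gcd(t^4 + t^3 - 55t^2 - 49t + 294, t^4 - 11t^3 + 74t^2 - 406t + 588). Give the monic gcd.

Euclidean algorithm in ℚ[t]:
  t^4 + t^3 - 55t^2 - 49t + 294 = (t^4 - 11t^3 + 74t^2 - 406t + 588) + (12t^3 - 129t^2 + 357t - 294)
  t^4 - 11t^3 + 74t^2 - 406t + 588 = ((1/12)t - 1/48)(12t^3 - 129t^2 + 357t - 294) + ((665/16)t^2 - (5985/16)t + 4655/8)
  12t^3 - 129t^2 + 357t - 294 = ((192/665)t - 48/95)((665/16)t^2 - (5985/16)t + 4655/8) + (0)
Last nonzero remainder: (665/16)t^2 - (5985/16)t + 4655/8. Dividing through by 665/16 gives the monic gcd t^2 - 9t + 14.

t^2 - 9t + 14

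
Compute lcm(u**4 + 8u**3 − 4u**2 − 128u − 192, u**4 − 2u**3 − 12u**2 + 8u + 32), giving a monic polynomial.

Repeated division with remainder:
  u**4 + 8u**3 − 4u**2 − 128u − 192 = (u**4 − 2u**3 − 12u**2 + 8u + 32) + (10u**3 + 8u**2 − 136u − 224)
  u**4 − 2u**3 − 12u**2 + 8u + 32 = ((1/10)u − 7/25)(10u**3 + 8u**2 − 136u − 224) + ((96/25)u**2 − (192/25)u − 768/25)
  10u**3 + 8u**2 − 136u − 224 = ((125/48)u + 175/24)((96/25)u**2 − (192/25)u − 768/25) + (0)
Last nonzero remainder: (96/25)u**2 − (192/25)u − 768/25. Dividing through by 96/25 gives the monic gcd u**2 − 2u − 8.
Then lcm(f, g) = f·g / gcd(f, g); expanding and making the result monic gives the answer.

u**6 + 8u**5 − 8u**4 − 160u**3 − 176u**2 + 512u + 768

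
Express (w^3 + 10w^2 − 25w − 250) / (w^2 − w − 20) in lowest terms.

(w^2 + 15w + 50)/(w + 4)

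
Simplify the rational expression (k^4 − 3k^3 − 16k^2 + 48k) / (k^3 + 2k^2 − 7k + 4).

Apply the Euclidean algorithm:
  k^4 − 3k^3 − 16k^2 + 48k = (k − 5)(k^3 + 2k^2 − 7k + 4) + (k^2 + 9k + 20)
  k^3 + 2k^2 − 7k + 4 = (k − 7)(k^2 + 9k + 20) + (36k + 144)
  k^2 + 9k + 20 = ((1/36)k + 5/36)(36k + 144) + (0)
Last nonzero remainder: 36k + 144. Dividing through by 36 gives the monic gcd k + 4.
Cancel k + 4 from numerator and denominator to get the reduced form.

(k^3 − 7k^2 + 12k)/(k^2 − 2k + 1)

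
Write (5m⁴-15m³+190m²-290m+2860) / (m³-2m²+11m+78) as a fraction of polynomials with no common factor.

(5m²+10m+110)/(m+3)

By polynomial division,
  5m⁴-15m³+190m²-290m+2860 = (5m-5)(m³-2m²+11m+78) + (125m²-625m+3250)
  m³-2m²+11m+78 = ((1/125)m+3/125)(125m²-625m+3250) + (0)
Last nonzero remainder: 125m²-625m+3250. Dividing through by 125 gives the monic gcd m²-5m+26.
Cancel m²-5m+26 from numerator and denominator to get the reduced form.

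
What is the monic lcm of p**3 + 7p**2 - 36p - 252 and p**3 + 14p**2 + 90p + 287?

p**5 + 14p**4 + 54p**3 - 217p**2 - 3240p - 10332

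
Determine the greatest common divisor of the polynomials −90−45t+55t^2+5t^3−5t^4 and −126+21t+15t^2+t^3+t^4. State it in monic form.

−6+t+t^2

Apply the Euclidean algorithm:
  −5t^4+5t^3+55t^2−45t−90 = (−5)(t^4+t^3+15t^2+21t−126) + (10t^3+130t^2+60t−720)
  t^4+t^3+15t^2+21t−126 = ((1/10)t−6/5)(10t^3+130t^2+60t−720) + (165t^2+165t−990)
  10t^3+130t^2+60t−720 = ((2/33)t+8/11)(165t^2+165t−990) + (0)
Last nonzero remainder: 165t^2+165t−990. Dividing through by 165 gives the monic gcd t^2+t−6.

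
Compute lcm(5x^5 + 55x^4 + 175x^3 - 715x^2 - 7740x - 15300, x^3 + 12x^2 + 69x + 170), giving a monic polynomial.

Repeated division with remainder:
  5x^5 + 55x^4 + 175x^3 - 715x^2 - 7740x - 15300 = (5x^2 - 5x - 110)(x^3 + 12x^2 + 69x + 170) + (100x^2 + 700x + 3400)
  x^3 + 12x^2 + 69x + 170 = ((1/100)x + 1/20)(100x^2 + 700x + 3400) + (0)
Last nonzero remainder: 100x^2 + 700x + 3400. Dividing through by 100 gives the monic gcd x^2 + 7x + 34.
Then lcm(f, g) = f·g / gcd(f, g); expanding and making the result monic gives the answer.

x^6 + 16x^5 + 90x^4 + 32x^3 - 2263x^2 - 10800x - 15300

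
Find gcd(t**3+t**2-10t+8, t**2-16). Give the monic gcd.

t+4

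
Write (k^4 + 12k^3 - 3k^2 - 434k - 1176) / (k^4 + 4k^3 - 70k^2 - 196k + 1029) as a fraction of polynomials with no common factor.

(k^2 - 2k - 24)/(k^2 - 10k + 21)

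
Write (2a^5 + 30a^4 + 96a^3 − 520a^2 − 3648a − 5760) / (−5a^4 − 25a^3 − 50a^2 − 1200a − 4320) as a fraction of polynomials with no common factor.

(−2a^3 − 10a^2 + 52a + 240)/(5a^2 − 25a + 180)

Apply the Euclidean algorithm:
  2a^5 + 30a^4 + 96a^3 − 520a^2 − 3648a − 5760 = (−(2/5)a − 4)(−5a^4 − 25a^3 − 50a^2 − 1200a − 4320) + (−24a^3 − 1200a^2 − 10176a − 23040)
  −5a^4 − 25a^3 − 50a^2 − 1200a − 4320 = ((5/24)a − 75/8)(−24a^3 − 1200a^2 − 10176a − 23040) + (−9180a^2 − 91800a − 220320)
  −24a^3 − 1200a^2 − 10176a − 23040 = ((2/765)a + 16/153)(−9180a^2 − 91800a − 220320) + (0)
Last nonzero remainder: −9180a^2 − 91800a − 220320. Dividing through by −9180 gives the monic gcd a^2 + 10a + 24.
Cancel a^2 + 10a + 24 from numerator and denominator to get the reduced form.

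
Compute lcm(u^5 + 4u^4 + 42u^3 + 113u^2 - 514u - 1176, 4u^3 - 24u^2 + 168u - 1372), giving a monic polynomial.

u^6 - 3u^5 + 14u^4 - 181u^3 - 1305u^2 + 2422u + 8232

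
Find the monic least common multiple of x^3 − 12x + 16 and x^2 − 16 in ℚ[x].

Repeated division with remainder:
  x^3 − 12x + 16 = (x)(x^2 − 16) + (4x + 16)
  x^2 − 16 = ((1/4)x − 1)(4x + 16) + (0)
Last nonzero remainder: 4x + 16. Dividing through by 4 gives the monic gcd x + 4.
Then lcm(f, g) = f·g / gcd(f, g); expanding and making the result monic gives the answer.

x^4 − 4x^3 − 12x^2 + 64x − 64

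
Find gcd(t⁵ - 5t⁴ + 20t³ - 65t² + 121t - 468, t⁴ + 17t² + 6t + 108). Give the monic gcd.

By polynomial division,
  t⁵ - 5t⁴ + 20t³ - 65t² + 121t - 468 = (t - 5)(t⁴ + 17t² + 6t + 108) + (3t³ + 14t² + 43t + 72)
  t⁴ + 17t² + 6t + 108 = ((1/3)t - 14/9)(3t³ + 14t² + 43t + 72) + ((220/9)t² + (440/9)t + 220)
  3t³ + 14t² + 43t + 72 = ((27/220)t + 18/55)((220/9)t² + (440/9)t + 220) + (0)
Last nonzero remainder: (220/9)t² + (440/9)t + 220. Dividing through by 220/9 gives the monic gcd t² + 2t + 9.

t² + 2t + 9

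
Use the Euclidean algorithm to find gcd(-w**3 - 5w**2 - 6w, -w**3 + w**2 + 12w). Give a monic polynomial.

w**2 + 3w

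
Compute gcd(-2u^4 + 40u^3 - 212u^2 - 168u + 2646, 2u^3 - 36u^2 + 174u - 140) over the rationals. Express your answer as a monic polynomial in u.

By polynomial division,
  -2u^4 + 40u^3 - 212u^2 - 168u + 2646 = (-u + 2)(2u^3 - 36u^2 + 174u - 140) + (34u^2 - 656u + 2926)
  2u^3 - 36u^2 + 174u - 140 = ((1/17)u + 22/289)(34u^2 - 656u + 2926) + ((14976/289)u - 104832/289)
  34u^2 - 656u + 2926 = ((4913/7488)u - 60401/7488)((14976/289)u - 104832/289) + (0)
Last nonzero remainder: (14976/289)u - 104832/289. Dividing through by 14976/289 gives the monic gcd u - 7.

u - 7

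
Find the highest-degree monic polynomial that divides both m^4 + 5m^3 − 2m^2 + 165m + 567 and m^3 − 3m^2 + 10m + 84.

m + 3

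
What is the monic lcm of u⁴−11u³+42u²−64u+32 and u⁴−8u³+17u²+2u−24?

Repeated division with remainder:
  u⁴−11u³+42u²−64u+32 = (u⁴−8u³+17u²+2u−24) + (−3u³+25u²−66u+56)
  u⁴−8u³+17u²+2u−24 = (−(1/3)u−1/9)(−3u³+25u²−66u+56) + (−(20/9)u²+(40/3)u−160/9)
  −3u³+25u²−66u+56 = ((27/20)u−63/20)(−(20/9)u²+(40/3)u−160/9) + (0)
Last nonzero remainder: −(20/9)u²+(40/3)u−160/9. Dividing through by −20/9 gives the monic gcd u²−6u+8.
Then lcm(f, g) = f·g / gcd(f, g); expanding and making the result monic gives the answer.

u⁶−13u⁵+61u⁴−115u³+34u²+128u−96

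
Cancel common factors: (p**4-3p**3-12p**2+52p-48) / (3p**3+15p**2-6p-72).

(p**2-5p+6)/(3p+9)

Repeated division with remainder:
  p**4-3p**3-12p**2+52p-48 = ((1/3)p-8/3)(3p**3+15p**2-6p-72) + (30p**2+60p-240)
  3p**3+15p**2-6p-72 = ((1/10)p+3/10)(30p**2+60p-240) + (0)
Last nonzero remainder: 30p**2+60p-240. Dividing through by 30 gives the monic gcd p**2+2p-8.
Cancel p**2+2p-8 from numerator and denominator to get the reduced form.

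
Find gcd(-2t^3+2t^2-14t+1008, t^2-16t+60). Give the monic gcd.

Euclidean algorithm in ℚ[t]:
  -2t^3+2t^2-14t+1008 = (-2t-30)(t^2-16t+60) + (-374t+2808)
  t^2-16t+60 = (-(1/374)t+794/34969)(-374t+2808) + (-131412/34969)
  -374t+2808 = ((6539203/65706)t-8182746/10951)(-131412/34969) + (0)
The last nonzero remainder is the constant -131412/34969, so the polynomials are coprime and gcd = 1.

1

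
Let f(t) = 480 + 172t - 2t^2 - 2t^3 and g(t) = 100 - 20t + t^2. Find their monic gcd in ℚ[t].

Repeated division with remainder:
  -2t^3 - 2t^2 + 172t + 480 = (-2t - 42)(t^2 - 20t + 100) + (-468t + 4680)
  t^2 - 20t + 100 = (-(1/468)t + 5/234)(-468t + 4680) + (0)
Last nonzero remainder: -468t + 4680. Dividing through by -468 gives the monic gcd t - 10.

-10 + t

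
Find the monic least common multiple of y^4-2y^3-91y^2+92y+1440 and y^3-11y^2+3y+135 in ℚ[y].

Euclidean algorithm in ℚ[y]:
  y^4-2y^3-91y^2+92y+1440 = (y+9)(y^3-11y^2+3y+135) + (5y^2-70y+225)
  y^3-11y^2+3y+135 = ((1/5)y+3/5)(5y^2-70y+225) + (0)
Last nonzero remainder: 5y^2-70y+225. Dividing through by 5 gives the monic gcd y^2-14y+45.
Then lcm(f, g) = f·g / gcd(f, g); expanding and making the result monic gives the answer.

y^5+y^4-97y^3-181y^2+1716y+4320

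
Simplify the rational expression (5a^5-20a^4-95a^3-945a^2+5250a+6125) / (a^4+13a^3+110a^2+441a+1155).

(5a^3-55a^2+115a+175)/(a^2+6a+33)

Euclidean algorithm in ℚ[a]:
  5a^5-20a^4-95a^3-945a^2+5250a+6125 = (5a-85)(a^4+13a^3+110a^2+441a+1155) + (460a^3+6200a^2+36960a+104300)
  a^4+13a^3+110a^2+441a+1155 = ((1/460)a-11/10580)(460a^3+6200a^2+36960a+104300) + ((19096/529)a^2+(133672/529)a+668360/529)
  460a^3+6200a^2+36960a+104300 = ((60835/4774)a+394105/4774)((19096/529)a^2+(133672/529)a+668360/529) + (0)
Last nonzero remainder: (19096/529)a^2+(133672/529)a+668360/529. Dividing through by 19096/529 gives the monic gcd a^2+7a+35.
Cancel a^2+7a+35 from numerator and denominator to get the reduced form.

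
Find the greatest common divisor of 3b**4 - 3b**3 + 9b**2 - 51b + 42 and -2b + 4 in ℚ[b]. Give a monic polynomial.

b - 2

Apply the Euclidean algorithm:
  3b**4 - 3b**3 + 9b**2 - 51b + 42 = (-(3/2)b**3 - (3/2)b**2 - (15/2)b + 21/2)(-2b + 4) + (0)
Last nonzero remainder: -2b + 4. Dividing through by -2 gives the monic gcd b - 2.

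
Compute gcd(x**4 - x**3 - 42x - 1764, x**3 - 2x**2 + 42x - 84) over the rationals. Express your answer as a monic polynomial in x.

x**2 + 42

Apply the Euclidean algorithm:
  x**4 - x**3 - 42x - 1764 = (x + 1)(x**3 - 2x**2 + 42x - 84) + (-40x**2 - 1680)
  x**3 - 2x**2 + 42x - 84 = (-(1/40)x + 1/20)(-40x**2 - 1680) + (0)
Last nonzero remainder: -40x**2 - 1680. Dividing through by -40 gives the monic gcd x**2 + 42.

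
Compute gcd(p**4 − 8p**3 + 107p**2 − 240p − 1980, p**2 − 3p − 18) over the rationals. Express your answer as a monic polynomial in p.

p**2 − 3p − 18

By polynomial division,
  p**4 − 8p**3 + 107p**2 − 240p − 1980 = (p**2 − 5p + 110)(p**2 − 3p − 18) + (0)
The last nonzero remainder p**2 − 3p − 18 is already monic.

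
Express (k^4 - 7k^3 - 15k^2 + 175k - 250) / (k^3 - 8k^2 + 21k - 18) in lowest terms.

(k^3 - 5k^2 - 25k + 125)/(k^2 - 6k + 9)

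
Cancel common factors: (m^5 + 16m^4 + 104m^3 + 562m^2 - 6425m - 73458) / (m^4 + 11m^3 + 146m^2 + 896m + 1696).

Repeated division with remainder:
  m^5 + 16m^4 + 104m^3 + 562m^2 - 6425m - 73458 = (m + 5)(m^4 + 11m^3 + 146m^2 + 896m + 1696) + (-97m^3 - 1064m^2 - 12601m - 81938)
  m^4 + 11m^3 + 146m^2 + 896m + 1696 = (-(1/97)m - 3/9409)(-97m^3 - 1064m^2 - 12601m - 81938) + ((148225/9409)m^2 + (444675/9409)m + 15711850/9409)
  -97m^3 - 1064m^2 - 12601m - 81938 = (-(912673/148225)m - 7273157/148225)((148225/9409)m^2 + (444675/9409)m + 15711850/9409) + (0)
Last nonzero remainder: (148225/9409)m^2 + (444675/9409)m + 15711850/9409. Dividing through by 148225/9409 gives the monic gcd m^2 + 3m + 106.
Cancel m^2 + 3m + 106 from numerator and denominator to get the reduced form.

(m^3 + 13m^2 - 41m - 693)/(m^2 + 8m + 16)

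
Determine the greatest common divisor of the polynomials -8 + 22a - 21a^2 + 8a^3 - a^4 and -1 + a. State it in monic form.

-1 + a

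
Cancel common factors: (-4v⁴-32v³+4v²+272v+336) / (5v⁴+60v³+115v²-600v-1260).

By polynomial division,
  -4v⁴-32v³+4v²+272v+336 = (-4/5)(5v⁴+60v³+115v²-600v-1260) + (16v³+96v²-208v-672)
  5v⁴+60v³+115v²-600v-1260 = ((5/16)v+15/8)(16v³+96v²-208v-672) + (0)
Last nonzero remainder: 16v³+96v²-208v-672. Dividing through by 16 gives the monic gcd v³+6v²-13v-42.
Cancel v³+6v²-13v-42 from numerator and denominator to get the reduced form.

(-4v-8)/(5v+30)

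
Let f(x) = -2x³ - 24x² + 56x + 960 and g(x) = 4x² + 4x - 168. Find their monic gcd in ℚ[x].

x - 6

Repeated division with remainder:
  -2x³ - 24x² + 56x + 960 = (-(1/2)x - 11/2)(4x² + 4x - 168) + (-6x + 36)
  4x² + 4x - 168 = (-(2/3)x - 14/3)(-6x + 36) + (0)
Last nonzero remainder: -6x + 36. Dividing through by -6 gives the monic gcd x - 6.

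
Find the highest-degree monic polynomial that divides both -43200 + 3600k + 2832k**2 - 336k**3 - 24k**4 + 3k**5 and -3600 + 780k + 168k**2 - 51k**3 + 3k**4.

240 - 4k - 12k**2 + k**3

Repeated division with remainder:
  3k**5 - 24k**4 - 336k**3 + 2832k**2 + 3600k - 43200 = (k + 9)(3k**4 - 51k**3 + 168k**2 + 780k - 3600) + (-45k**3 + 540k**2 + 180k - 10800)
  3k**4 - 51k**3 + 168k**2 + 780k - 3600 = (-(1/15)k + 1/3)(-45k**3 + 540k**2 + 180k - 10800) + (0)
Last nonzero remainder: -45k**3 + 540k**2 + 180k - 10800. Dividing through by -45 gives the monic gcd k**3 - 12k**2 - 4k + 240.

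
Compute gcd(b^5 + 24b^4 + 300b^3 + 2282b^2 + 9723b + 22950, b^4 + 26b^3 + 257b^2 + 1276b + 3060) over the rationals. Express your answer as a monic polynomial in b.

By polynomial division,
  b^5 + 24b^4 + 300b^3 + 2282b^2 + 9723b + 22950 = (b - 2)(b^4 + 26b^3 + 257b^2 + 1276b + 3060) + (95b^3 + 1520b^2 + 9215b + 29070)
  b^4 + 26b^3 + 257b^2 + 1276b + 3060 = ((1/95)b + 2/19)(95b^3 + 1520b^2 + 9215b + 29070) + (0)
Last nonzero remainder: 95b^3 + 1520b^2 + 9215b + 29070. Dividing through by 95 gives the monic gcd b^3 + 16b^2 + 97b + 306.

b^3 + 16b^2 + 97b + 306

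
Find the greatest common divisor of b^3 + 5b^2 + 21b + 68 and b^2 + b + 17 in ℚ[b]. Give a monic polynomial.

b^2 + b + 17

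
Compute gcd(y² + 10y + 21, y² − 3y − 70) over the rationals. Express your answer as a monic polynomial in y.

y + 7

Euclidean algorithm in ℚ[y]:
  y² + 10y + 21 = (y² − 3y − 70) + (13y + 91)
  y² − 3y − 70 = ((1/13)y − 10/13)(13y + 91) + (0)
Last nonzero remainder: 13y + 91. Dividing through by 13 gives the monic gcd y + 7.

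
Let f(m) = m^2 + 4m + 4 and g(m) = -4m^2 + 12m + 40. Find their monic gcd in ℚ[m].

m + 2

Euclidean algorithm in ℚ[m]:
  m^2 + 4m + 4 = (-1/4)(-4m^2 + 12m + 40) + (7m + 14)
  -4m^2 + 12m + 40 = (-(4/7)m + 20/7)(7m + 14) + (0)
Last nonzero remainder: 7m + 14. Dividing through by 7 gives the monic gcd m + 2.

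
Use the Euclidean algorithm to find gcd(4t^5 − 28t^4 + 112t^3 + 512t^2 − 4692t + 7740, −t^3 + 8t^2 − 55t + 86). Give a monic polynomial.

t^2 − 6t + 43

By polynomial division,
  4t^5 − 28t^4 + 112t^3 + 512t^2 − 4692t + 7740 = (−4t^2 − 4t + 76)(−t^3 + 8t^2 − 55t + 86) + (28t^2 − 168t + 1204)
  −t^3 + 8t^2 − 55t + 86 = (−(1/28)t + 1/14)(28t^2 − 168t + 1204) + (0)
Last nonzero remainder: 28t^2 − 168t + 1204. Dividing through by 28 gives the monic gcd t^2 − 6t + 43.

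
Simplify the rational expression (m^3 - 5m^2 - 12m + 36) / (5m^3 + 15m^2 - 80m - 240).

(m^2 - 8m + 12)/(5m^2 - 80)

By polynomial division,
  m^3 - 5m^2 - 12m + 36 = (1/5)(5m^3 + 15m^2 - 80m - 240) + (-8m^2 + 4m + 84)
  5m^3 + 15m^2 - 80m - 240 = (-(5/8)m - 35/16)(-8m^2 + 4m + 84) + (-(75/4)m - 225/4)
  -8m^2 + 4m + 84 = ((32/75)m - 112/75)(-(75/4)m - 225/4) + (0)
Last nonzero remainder: -(75/4)m - 225/4. Dividing through by -75/4 gives the monic gcd m + 3.
Cancel m + 3 from numerator and denominator to get the reduced form.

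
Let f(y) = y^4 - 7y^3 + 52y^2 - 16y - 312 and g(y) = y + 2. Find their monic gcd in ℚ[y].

Apply the Euclidean algorithm:
  y^4 - 7y^3 + 52y^2 - 16y - 312 = (y^3 - 9y^2 + 70y - 156)(y + 2) + (0)
The last nonzero remainder y + 2 is already monic.

y + 2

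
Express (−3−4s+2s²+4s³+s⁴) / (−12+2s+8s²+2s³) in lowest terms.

(1+2s+s²)/(4+2s)

Euclidean algorithm in ℚ[s]:
  s⁴+4s³+2s²−4s−3 = ((1/2)s)(2s³+8s²+2s−12) + (s²+2s−3)
  2s³+8s²+2s−12 = (2s+4)(s²+2s−3) + (0)
The last nonzero remainder s²+2s−3 is already monic.
Cancel s²+2s−3 from numerator and denominator to get the reduced form.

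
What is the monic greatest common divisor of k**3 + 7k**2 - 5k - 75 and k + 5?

k + 5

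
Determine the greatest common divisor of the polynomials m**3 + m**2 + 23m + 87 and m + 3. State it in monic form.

Repeated division with remainder:
  m**3 + m**2 + 23m + 87 = (m**2 - 2m + 29)(m + 3) + (0)
The last nonzero remainder m + 3 is already monic.

m + 3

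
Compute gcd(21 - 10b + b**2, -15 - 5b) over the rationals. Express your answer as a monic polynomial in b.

1

Euclidean algorithm in ℚ[b]:
  b**2 - 10b + 21 = (-(1/5)b + 13/5)(-5b - 15) + (60)
  -5b - 15 = (-(1/12)b - 1/4)(60) + (0)
The last nonzero remainder is the constant 60, so the polynomials are coprime and gcd = 1.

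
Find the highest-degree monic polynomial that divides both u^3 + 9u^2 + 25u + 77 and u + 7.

u + 7

Euclidean algorithm in ℚ[u]:
  u^3 + 9u^2 + 25u + 77 = (u^2 + 2u + 11)(u + 7) + (0)
The last nonzero remainder u + 7 is already monic.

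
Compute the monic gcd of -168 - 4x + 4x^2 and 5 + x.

1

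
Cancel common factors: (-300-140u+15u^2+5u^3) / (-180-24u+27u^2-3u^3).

(-30-5u)/(-18+3u)

Repeated division with remainder:
  5u^3+15u^2-140u-300 = (-5/3)(-3u^3+27u^2-24u-180) + (60u^2-180u-600)
  -3u^3+27u^2-24u-180 = (-(1/20)u+3/10)(60u^2-180u-600) + (0)
Last nonzero remainder: 60u^2-180u-600. Dividing through by 60 gives the monic gcd u^2-3u-10.
Cancel u^2-3u-10 from numerator and denominator to get the reduced form.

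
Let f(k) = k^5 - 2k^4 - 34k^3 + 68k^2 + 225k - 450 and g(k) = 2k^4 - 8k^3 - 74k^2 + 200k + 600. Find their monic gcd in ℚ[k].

k^2 - 25

Repeated division with remainder:
  k^5 - 2k^4 - 34k^3 + 68k^2 + 225k - 450 = ((1/2)k + 1)(2k^4 - 8k^3 - 74k^2 + 200k + 600) + (11k^3 + 42k^2 - 275k - 1050)
  2k^4 - 8k^3 - 74k^2 + 200k + 600 = ((2/11)k - 172/121)(11k^3 + 42k^2 - 275k - 1050) + ((4320/121)k^2 - 108000/121)
  11k^3 + 42k^2 - 275k - 1050 = ((1331/4320)k + 847/720)((4320/121)k^2 - 108000/121) + (0)
Last nonzero remainder: (4320/121)k^2 - 108000/121. Dividing through by 4320/121 gives the monic gcd k^2 - 25.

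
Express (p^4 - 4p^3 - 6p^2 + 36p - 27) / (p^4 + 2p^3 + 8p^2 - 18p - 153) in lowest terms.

(p^2 - 4p + 3)/(p^2 + 2p + 17)

Apply the Euclidean algorithm:
  p^4 - 4p^3 - 6p^2 + 36p - 27 = (p^4 + 2p^3 + 8p^2 - 18p - 153) + (-6p^3 - 14p^2 + 54p + 126)
  p^4 + 2p^3 + 8p^2 - 18p - 153 = (-(1/6)p + 1/18)(-6p^3 - 14p^2 + 54p + 126) + ((160/9)p^2 - 160)
  -6p^3 - 14p^2 + 54p + 126 = (-(27/80)p - 63/80)((160/9)p^2 - 160) + (0)
Last nonzero remainder: (160/9)p^2 - 160. Dividing through by 160/9 gives the monic gcd p^2 - 9.
Cancel p^2 - 9 from numerator and denominator to get the reduced form.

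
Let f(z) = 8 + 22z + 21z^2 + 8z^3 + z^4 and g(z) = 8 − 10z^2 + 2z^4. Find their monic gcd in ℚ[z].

2 + 3z + z^2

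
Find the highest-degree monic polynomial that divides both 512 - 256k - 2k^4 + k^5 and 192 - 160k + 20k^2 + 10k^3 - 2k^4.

32 - 16k - 2k^2 + k^3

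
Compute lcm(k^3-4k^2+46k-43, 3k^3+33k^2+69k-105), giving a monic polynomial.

By polynomial division,
  k^3-4k^2+46k-43 = (1/3)(3k^3+33k^2+69k-105) + (-15k^2+23k-8)
  3k^3+33k^2+69k-105 = (-(1/5)k-188/75)(-15k^2+23k-8) + ((9379/75)k-9379/75)
  -15k^2+23k-8 = (-(1125/9379)k+600/9379)((9379/75)k-9379/75) + (0)
Last nonzero remainder: (9379/75)k-9379/75. Dividing through by 9379/75 gives the monic gcd k-1.
Then lcm(f, g) = f·g / gcd(f, g); expanding and making the result monic gives the answer.

k^5+8k^4+33k^3+369k^2+1094k-1505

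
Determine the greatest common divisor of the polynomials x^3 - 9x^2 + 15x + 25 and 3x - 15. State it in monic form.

Repeated division with remainder:
  x^3 - 9x^2 + 15x + 25 = ((1/3)x^2 - (4/3)x - 5/3)(3x - 15) + (0)
Last nonzero remainder: 3x - 15. Dividing through by 3 gives the monic gcd x - 5.

x - 5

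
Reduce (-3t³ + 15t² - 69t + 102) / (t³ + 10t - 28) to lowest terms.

(-3t² + 9t - 51)/(t² + 2t + 14)

Apply the Euclidean algorithm:
  -3t³ + 15t² - 69t + 102 = (-3)(t³ + 10t - 28) + (15t² - 39t + 18)
  t³ + 10t - 28 = ((1/15)t + 13/75)(15t² - 39t + 18) + ((389/25)t - 778/25)
  15t² - 39t + 18 = ((375/389)t - 225/389)((389/25)t - 778/25) + (0)
Last nonzero remainder: (389/25)t - 778/25. Dividing through by 389/25 gives the monic gcd t - 2.
Cancel t - 2 from numerator and denominator to get the reduced form.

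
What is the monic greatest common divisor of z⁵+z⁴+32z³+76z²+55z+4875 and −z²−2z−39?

Euclidean algorithm in ℚ[z]:
  z⁵+z⁴+32z³+76z²+55z+4875 = (−z³+z²+5z−125)(−z²−2z−39) + (0)
Last nonzero remainder: −z²−2z−39. Dividing through by −1 gives the monic gcd z²+2z+39.

z²+2z+39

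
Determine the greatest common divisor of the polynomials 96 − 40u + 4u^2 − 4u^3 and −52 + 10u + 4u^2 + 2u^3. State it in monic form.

By polynomial division,
  −4u^3 + 4u^2 − 40u + 96 = (−2)(2u^3 + 4u^2 + 10u − 52) + (12u^2 − 20u − 8)
  2u^3 + 4u^2 + 10u − 52 = ((1/6)u + 11/18)(12u^2 − 20u − 8) + ((212/9)u − 424/9)
  12u^2 − 20u − 8 = ((27/53)u + 9/53)((212/9)u − 424/9) + (0)
Last nonzero remainder: (212/9)u − 424/9. Dividing through by 212/9 gives the monic gcd u − 2.

−2 + u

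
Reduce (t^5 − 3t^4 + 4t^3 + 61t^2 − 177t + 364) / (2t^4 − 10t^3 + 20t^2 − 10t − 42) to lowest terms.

Euclidean algorithm in ℚ[t]:
  t^5 − 3t^4 + 4t^3 + 61t^2 − 177t + 364 = ((1/2)t + 1)(2t^4 − 10t^3 + 20t^2 − 10t − 42) + (4t^3 + 46t^2 − 146t + 406)
  2t^4 − 10t^3 + 20t^2 − 10t − 42 = ((1/2)t − 33/4)(4t^3 + 46t^2 − 146t + 406) + ((945/2)t^2 − (2835/2)t + 6615/2)
  4t^3 + 46t^2 − 146t + 406 = ((8/945)t + 116/945)((945/2)t^2 − (2835/2)t + 6615/2) + (0)
Last nonzero remainder: (945/2)t^2 − (2835/2)t + 6615/2. Dividing through by 945/2 gives the monic gcd t^2 − 3t + 7.
Cancel t^2 − 3t + 7 from numerator and denominator to get the reduced form.

(t^3 − 3t + 52)/(2t^2 − 4t − 6)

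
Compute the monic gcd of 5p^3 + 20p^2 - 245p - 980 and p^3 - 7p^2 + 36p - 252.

p - 7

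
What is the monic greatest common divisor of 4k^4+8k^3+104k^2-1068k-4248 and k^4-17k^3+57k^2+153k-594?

k^2-3k-18

Euclidean algorithm in ℚ[k]:
  4k^4+8k^3+104k^2-1068k-4248 = (4)(k^4-17k^3+57k^2+153k-594) + (76k^3-124k^2-1680k-1872)
  k^4-17k^3+57k^2+153k-594 = ((1/76)k-73/361)(76k^3-124k^2-1680k-1872) + ((19505/361)k^2-(58515/361)k-351090/361)
  76k^3-124k^2-1680k-1872 = ((27436/19505)k+37544/19505)((19505/361)k^2-(58515/361)k-351090/361) + (0)
Last nonzero remainder: (19505/361)k^2-(58515/361)k-351090/361. Dividing through by 19505/361 gives the monic gcd k^2-3k-18.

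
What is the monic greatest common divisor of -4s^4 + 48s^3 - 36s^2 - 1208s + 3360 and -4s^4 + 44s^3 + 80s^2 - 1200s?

s^2 - s - 30

By polynomial division,
  -4s^4 + 48s^3 - 36s^2 - 1208s + 3360 = (-4s^4 + 44s^3 + 80s^2 - 1200s) + (4s^3 - 116s^2 - 8s + 3360)
  -4s^4 + 44s^3 + 80s^2 - 1200s = (-s - 18)(4s^3 - 116s^2 - 8s + 3360) + (-2016s^2 + 2016s + 60480)
  4s^3 - 116s^2 - 8s + 3360 = (-(1/504)s + 1/18)(-2016s^2 + 2016s + 60480) + (0)
Last nonzero remainder: -2016s^2 + 2016s + 60480. Dividing through by -2016 gives the monic gcd s^2 - s - 30.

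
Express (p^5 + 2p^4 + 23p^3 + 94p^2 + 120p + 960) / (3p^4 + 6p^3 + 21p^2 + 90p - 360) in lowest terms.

(p^2 - 2p + 16)/(3p - 6)

By polynomial division,
  p^5 + 2p^4 + 23p^3 + 94p^2 + 120p + 960 = ((1/3)p)(3p^4 + 6p^3 + 21p^2 + 90p - 360) + (16p^3 + 64p^2 + 240p + 960)
  3p^4 + 6p^3 + 21p^2 + 90p - 360 = ((3/16)p - 3/8)(16p^3 + 64p^2 + 240p + 960) + (0)
Last nonzero remainder: 16p^3 + 64p^2 + 240p + 960. Dividing through by 16 gives the monic gcd p^3 + 4p^2 + 15p + 60.
Cancel p^3 + 4p^2 + 15p + 60 from numerator and denominator to get the reduced form.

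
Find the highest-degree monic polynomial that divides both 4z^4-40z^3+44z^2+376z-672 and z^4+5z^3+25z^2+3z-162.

By polynomial division,
  4z^4-40z^3+44z^2+376z-672 = (4)(z^4+5z^3+25z^2+3z-162) + (-60z^3-56z^2+364z-24)
  z^4+5z^3+25z^2+3z-162 = (-(1/60)z-61/900)(-60z^3-56z^2+364z-24) + ((6136/225)z^2+(6136/225)z-12272/75)
  -60z^3-56z^2+364z-24 = (-(3375/1534)z+225/1534)((6136/225)z^2+(6136/225)z-12272/75) + (0)
Last nonzero remainder: (6136/225)z^2+(6136/225)z-12272/75. Dividing through by 6136/225 gives the monic gcd z^2+z-6.

z^2+z-6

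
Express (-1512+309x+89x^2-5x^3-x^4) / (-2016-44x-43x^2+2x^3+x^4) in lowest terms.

(21-4x-x^2)/(28+x+x^2)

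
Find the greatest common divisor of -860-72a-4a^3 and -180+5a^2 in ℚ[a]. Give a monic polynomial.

By polynomial division,
  -4a^3-72a-860 = (-(4/5)a)(5a^2-180) + (-216a-860)
  5a^2-180 = (-(5/216)a+1075/11664)(-216a-860) + (-293755/2916)
  -216a-860 = ((629856/293755)a+501552/58751)(-293755/2916) + (0)
The last nonzero remainder is the constant -293755/2916, so the polynomials are coprime and gcd = 1.

1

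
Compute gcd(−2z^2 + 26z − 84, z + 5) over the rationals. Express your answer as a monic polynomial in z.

1

Apply the Euclidean algorithm:
  −2z^2 + 26z − 84 = (−2z + 36)(z + 5) + (−264)
  z + 5 = (−(1/264)z − 5/264)(−264) + (0)
The last nonzero remainder is the constant −264, so the polynomials are coprime and gcd = 1.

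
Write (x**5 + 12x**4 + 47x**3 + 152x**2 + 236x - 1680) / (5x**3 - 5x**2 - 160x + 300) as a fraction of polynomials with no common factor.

(x**3 + 8x**2 + 27x + 140)/(5x - 25)

By polynomial division,
  x**5 + 12x**4 + 47x**3 + 152x**2 + 236x - 1680 = ((1/5)x**2 + (13/5)x + 92/5)(5x**3 - 5x**2 - 160x + 300) + (600x**2 + 2400x - 7200)
  5x**3 - 5x**2 - 160x + 300 = ((1/120)x - 1/24)(600x**2 + 2400x - 7200) + (0)
Last nonzero remainder: 600x**2 + 2400x - 7200. Dividing through by 600 gives the monic gcd x**2 + 4x - 12.
Cancel x**2 + 4x - 12 from numerator and denominator to get the reduced form.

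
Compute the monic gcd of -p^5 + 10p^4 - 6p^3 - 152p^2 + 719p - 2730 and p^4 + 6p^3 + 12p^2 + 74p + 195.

p^3 + 3p^2 + 3p + 65

By polynomial division,
  -p^5 + 10p^4 - 6p^3 - 152p^2 + 719p - 2730 = (-p + 16)(p^4 + 6p^3 + 12p^2 + 74p + 195) + (-90p^3 - 270p^2 - 270p - 5850)
  p^4 + 6p^3 + 12p^2 + 74p + 195 = (-(1/90)p - 1/30)(-90p^3 - 270p^2 - 270p - 5850) + (0)
Last nonzero remainder: -90p^3 - 270p^2 - 270p - 5850. Dividing through by -90 gives the monic gcd p^3 + 3p^2 + 3p + 65.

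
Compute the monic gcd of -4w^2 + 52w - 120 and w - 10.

w - 10

By polynomial division,
  -4w^2 + 52w - 120 = (-4w + 12)(w - 10) + (0)
The last nonzero remainder w - 10 is already monic.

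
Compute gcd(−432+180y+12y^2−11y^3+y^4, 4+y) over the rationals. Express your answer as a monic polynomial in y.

4+y

Apply the Euclidean algorithm:
  y^4−11y^3+12y^2+180y−432 = (y^3−15y^2+72y−108)(y+4) + (0)
The last nonzero remainder y+4 is already monic.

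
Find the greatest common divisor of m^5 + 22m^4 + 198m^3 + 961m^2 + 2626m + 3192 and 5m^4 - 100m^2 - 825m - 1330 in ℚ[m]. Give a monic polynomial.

m^2 + 5m + 19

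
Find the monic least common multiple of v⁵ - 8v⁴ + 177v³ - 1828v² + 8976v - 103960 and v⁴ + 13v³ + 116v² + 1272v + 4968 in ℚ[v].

Euclidean algorithm in ℚ[v]:
  v⁵ - 8v⁴ + 177v³ - 1828v² + 8976v - 103960 = (v - 21)(v⁴ + 13v³ + 116v² + 1272v + 4968) + (334v³ - 664v² + 30720v + 368)
  v⁴ + 13v³ + 116v² + 1272v + 4968 = ((1/334)v + 2503/55778)(334v³ - 664v² + 30720v + 368) + ((1501000/27889)v² - (3002000/27889)v + 138092000/27889)
  334v³ - 664v² + 30720v + 368 = ((4657463/750500)v + 27889/375250)((1501000/27889)v² - (3002000/27889)v + 138092000/27889) + (0)
Last nonzero remainder: (1501000/27889)v² - (3002000/27889)v + 138092000/27889. Dividing through by 1501000/27889 gives the monic gcd v² - 2v + 92.
Then lcm(f, g) = f·g / gcd(f, g); expanding and making the result monic gives the answer.

v⁷ + 7v⁶ + 111v⁵ + 395v⁴ - 8886v³ - 68032v² - 1074696v - 5613840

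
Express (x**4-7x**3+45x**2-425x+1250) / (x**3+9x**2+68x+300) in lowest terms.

(x**2-10x+25)/(x+6)

Euclidean algorithm in ℚ[x]:
  x**4-7x**3+45x**2-425x+1250 = (x-16)(x**3+9x**2+68x+300) + (121x**2+363x+6050)
  x**3+9x**2+68x+300 = ((1/121)x+6/121)(121x**2+363x+6050) + (0)
Last nonzero remainder: 121x**2+363x+6050. Dividing through by 121 gives the monic gcd x**2+3x+50.
Cancel x**2+3x+50 from numerator and denominator to get the reduced form.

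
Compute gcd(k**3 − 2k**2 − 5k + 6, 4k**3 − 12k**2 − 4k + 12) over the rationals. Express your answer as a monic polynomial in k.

k**2 − 4k + 3

Repeated division with remainder:
  k**3 − 2k**2 − 5k + 6 = (1/4)(4k**3 − 12k**2 − 4k + 12) + (k**2 − 4k + 3)
  4k**3 − 12k**2 − 4k + 12 = (4k + 4)(k**2 − 4k + 3) + (0)
The last nonzero remainder k**2 − 4k + 3 is already monic.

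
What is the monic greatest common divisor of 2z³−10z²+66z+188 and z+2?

Repeated division with remainder:
  2z³−10z²+66z+188 = (2z²−14z+94)(z+2) + (0)
The last nonzero remainder z+2 is already monic.

z+2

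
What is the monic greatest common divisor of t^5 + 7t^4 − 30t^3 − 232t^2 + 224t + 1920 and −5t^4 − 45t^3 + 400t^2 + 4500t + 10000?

Euclidean algorithm in ℚ[t]:
  t^5 + 7t^4 − 30t^3 − 232t^2 + 224t + 1920 = (−(1/5)t + 2/5)(−5t^4 − 45t^3 + 400t^2 + 4500t + 10000) + (68t^3 + 508t^2 + 424t − 2080)
  −5t^4 − 45t^3 + 400t^2 + 4500t + 10000 = (−(5/68)t − 65/578)(68t^3 + 508t^2 + 424t − 2080) + ((141120/289)t^2 + (1270080/289)t + 2822400/289)
  68t^3 + 508t^2 + 424t − 2080 = ((4913/35280)t − 3757/17640)((141120/289)t^2 + (1270080/289)t + 2822400/289) + (0)
Last nonzero remainder: (141120/289)t^2 + (1270080/289)t + 2822400/289. Dividing through by 141120/289 gives the monic gcd t^2 + 9t + 20.

t^2 + 9t + 20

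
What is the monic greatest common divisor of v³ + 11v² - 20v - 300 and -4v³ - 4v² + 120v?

v² + v - 30

Apply the Euclidean algorithm:
  v³ + 11v² - 20v - 300 = (-1/4)(-4v³ - 4v² + 120v) + (10v² + 10v - 300)
  -4v³ - 4v² + 120v = (-(2/5)v)(10v² + 10v - 300) + (0)
Last nonzero remainder: 10v² + 10v - 300. Dividing through by 10 gives the monic gcd v² + v - 30.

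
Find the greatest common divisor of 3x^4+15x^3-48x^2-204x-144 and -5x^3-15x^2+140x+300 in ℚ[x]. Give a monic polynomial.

x^2+8x+12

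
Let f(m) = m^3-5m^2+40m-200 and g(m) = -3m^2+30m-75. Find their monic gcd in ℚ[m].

Euclidean algorithm in ℚ[m]:
  m^3-5m^2+40m-200 = (-(1/3)m-5/3)(-3m^2+30m-75) + (65m-325)
  -3m^2+30m-75 = (-(3/65)m+3/13)(65m-325) + (0)
Last nonzero remainder: 65m-325. Dividing through by 65 gives the monic gcd m-5.

m-5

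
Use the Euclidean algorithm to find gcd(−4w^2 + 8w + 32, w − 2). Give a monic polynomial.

1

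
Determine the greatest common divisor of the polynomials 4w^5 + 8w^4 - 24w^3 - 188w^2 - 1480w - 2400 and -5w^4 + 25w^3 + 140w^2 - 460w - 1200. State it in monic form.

By polynomial division,
  4w^5 + 8w^4 - 24w^3 - 188w^2 - 1480w - 2400 = (-(4/5)w - 28/5)(-5w^4 + 25w^3 + 140w^2 - 460w - 1200) + (228w^3 + 228w^2 - 5016w - 9120)
  -5w^4 + 25w^3 + 140w^2 - 460w - 1200 = (-(5/228)w + 5/38)(228w^3 + 228w^2 - 5016w - 9120) + (0)
Last nonzero remainder: 228w^3 + 228w^2 - 5016w - 9120. Dividing through by 228 gives the monic gcd w^3 + w^2 - 22w - 40.

w^3 + w^2 - 22w - 40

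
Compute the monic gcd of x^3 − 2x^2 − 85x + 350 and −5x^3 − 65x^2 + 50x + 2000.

Apply the Euclidean algorithm:
  x^3 − 2x^2 − 85x + 350 = (−1/5)(−5x^3 − 65x^2 + 50x + 2000) + (−15x^2 − 75x + 750)
  −5x^3 − 65x^2 + 50x + 2000 = ((1/3)x + 8/3)(−15x^2 − 75x + 750) + (0)
Last nonzero remainder: −15x^2 − 75x + 750. Dividing through by −15 gives the monic gcd x^2 + 5x − 50.

x^2 + 5x − 50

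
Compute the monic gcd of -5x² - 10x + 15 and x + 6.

1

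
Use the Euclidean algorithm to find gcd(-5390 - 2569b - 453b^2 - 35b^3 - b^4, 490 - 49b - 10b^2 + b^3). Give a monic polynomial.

By polynomial division,
  -b^4 - 35b^3 - 453b^2 - 2569b - 5390 = (-b - 45)(b^3 - 10b^2 - 49b + 490) + (-952b^2 - 4284b + 16660)
  b^3 - 10b^2 - 49b + 490 = (-(1/952)b + 29/1904)(-952b^2 - 4284b + 16660) + ((135/4)b + 945/4)
  -952b^2 - 4284b + 16660 = (-(3808/135)b + 1904/27)((135/4)b + 945/4) + (0)
Last nonzero remainder: (135/4)b + 945/4. Dividing through by 135/4 gives the monic gcd b + 7.

7 + b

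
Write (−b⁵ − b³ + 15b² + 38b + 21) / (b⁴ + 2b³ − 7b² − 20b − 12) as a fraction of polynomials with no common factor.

(−b³ − 2b² − 8b − 7)/(b² + 4b + 4)

Apply the Euclidean algorithm:
  −b⁵ − b³ + 15b² + 38b + 21 = (−b + 2)(b⁴ + 2b³ − 7b² − 20b − 12) + (−12b³ + 9b² + 66b + 45)
  b⁴ + 2b³ − 7b² − 20b − 12 = (−(1/12)b − 11/48)(−12b³ + 9b² + 66b + 45) + ((9/16)b² − (9/8)b − 27/16)
  −12b³ + 9b² + 66b + 45 = (−(64/3)b − 80/3)((9/16)b² − (9/8)b − 27/16) + (0)
Last nonzero remainder: (9/16)b² − (9/8)b − 27/16. Dividing through by 9/16 gives the monic gcd b² − 2b − 3.
Cancel b² − 2b − 3 from numerator and denominator to get the reduced form.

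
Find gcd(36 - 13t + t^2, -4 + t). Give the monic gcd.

-4 + t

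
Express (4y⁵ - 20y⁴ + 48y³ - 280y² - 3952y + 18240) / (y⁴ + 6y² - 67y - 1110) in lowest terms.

(4y³ - 16y² + 152y - 608)/(y² + y + 37)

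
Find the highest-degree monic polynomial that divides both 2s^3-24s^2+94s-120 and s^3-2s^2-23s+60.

Euclidean algorithm in ℚ[s]:
  2s^3-24s^2+94s-120 = (2)(s^3-2s^2-23s+60) + (-20s^2+140s-240)
  s^3-2s^2-23s+60 = (-(1/20)s-1/4)(-20s^2+140s-240) + (0)
Last nonzero remainder: -20s^2+140s-240. Dividing through by -20 gives the monic gcd s^2-7s+12.

s^2-7s+12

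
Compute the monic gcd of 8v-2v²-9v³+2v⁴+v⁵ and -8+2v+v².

-8+2v+v²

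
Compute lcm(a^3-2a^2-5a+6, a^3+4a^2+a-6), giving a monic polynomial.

a^4+a^3-11a^2-9a+18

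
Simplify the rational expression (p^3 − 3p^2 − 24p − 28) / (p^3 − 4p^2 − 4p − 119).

Euclidean algorithm in ℚ[p]:
  p^3 − 3p^2 − 24p − 28 = (p^3 − 4p^2 − 4p − 119) + (p^2 − 20p + 91)
  p^3 − 4p^2 − 4p − 119 = (p + 16)(p^2 − 20p + 91) + (225p − 1575)
  p^2 − 20p + 91 = ((1/225)p − 13/225)(225p − 1575) + (0)
Last nonzero remainder: 225p − 1575. Dividing through by 225 gives the monic gcd p − 7.
Cancel p − 7 from numerator and denominator to get the reduced form.

(p^2 + 4p + 4)/(p^2 + 3p + 17)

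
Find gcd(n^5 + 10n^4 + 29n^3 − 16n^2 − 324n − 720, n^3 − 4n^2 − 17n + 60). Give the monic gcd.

n^2 + n − 12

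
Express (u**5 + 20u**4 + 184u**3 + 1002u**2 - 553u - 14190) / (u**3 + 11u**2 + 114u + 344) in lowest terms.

By polynomial division,
  u**5 + 20u**4 + 184u**3 + 1002u**2 - 553u - 14190 = (u**2 + 9u - 29)(u**3 + 11u**2 + 114u + 344) + (-49u**2 - 343u - 4214)
  u**3 + 11u**2 + 114u + 344 = (-(1/49)u - 4/49)(-49u**2 - 343u - 4214) + (0)
Last nonzero remainder: -49u**2 - 343u - 4214. Dividing through by -49 gives the monic gcd u**2 + 7u + 86.
Cancel u**2 + 7u + 86 from numerator and denominator to get the reduced form.

(u**3 + 13u**2 + 7u - 165)/(u + 4)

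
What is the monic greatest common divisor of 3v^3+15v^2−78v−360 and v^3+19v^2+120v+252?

Euclidean algorithm in ℚ[v]:
  3v^3+15v^2−78v−360 = (3)(v^3+19v^2+120v+252) + (−42v^2−438v−1116)
  v^3+19v^2+120v+252 = (−(1/42)v−10/49)(−42v^2−438v−1116) + ((198/49)v+1188/49)
  −42v^2−438v−1116 = (−(343/33)v−1519/33)((198/49)v+1188/49) + (0)
Last nonzero remainder: (198/49)v+1188/49. Dividing through by 198/49 gives the monic gcd v+6.

v+6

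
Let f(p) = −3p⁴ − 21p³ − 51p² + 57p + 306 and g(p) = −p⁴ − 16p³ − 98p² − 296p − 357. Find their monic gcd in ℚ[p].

p³ + 9p² + 35p + 51

By polynomial division,
  −3p⁴ − 21p³ − 51p² + 57p + 306 = (3)(−p⁴ − 16p³ − 98p² − 296p − 357) + (27p³ + 243p² + 945p + 1377)
  −p⁴ − 16p³ − 98p² − 296p − 357 = (−(1/27)p − 7/27)(27p³ + 243p² + 945p + 1377) + (0)
Last nonzero remainder: 27p³ + 243p² + 945p + 1377. Dividing through by 27 gives the monic gcd p³ + 9p² + 35p + 51.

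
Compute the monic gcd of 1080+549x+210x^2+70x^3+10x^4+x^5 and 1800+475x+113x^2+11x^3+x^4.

40+7x+x^2

Apply the Euclidean algorithm:
  x^5+10x^4+70x^3+210x^2+549x+1080 = (x-1)(x^4+11x^3+113x^2+475x+1800) + (-32x^3-152x^2-776x+2880)
  x^4+11x^3+113x^2+475x+1800 = (-(1/32)x-25/128)(-32x^3-152x^2-776x+2880) + ((945/16)x^2+(6615/16)x+4725/2)
  -32x^3-152x^2-776x+2880 = (-(512/945)x+128/105)((945/16)x^2+(6615/16)x+4725/2) + (0)
Last nonzero remainder: (945/16)x^2+(6615/16)x+4725/2. Dividing through by 945/16 gives the monic gcd x^2+7x+40.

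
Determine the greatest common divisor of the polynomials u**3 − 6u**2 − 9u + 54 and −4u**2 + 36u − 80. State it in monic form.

1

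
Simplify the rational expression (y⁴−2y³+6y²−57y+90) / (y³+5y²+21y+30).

(y²−5y+6)/(y+2)

Repeated division with remainder:
  y⁴−2y³+6y²−57y+90 = (y−7)(y³+5y²+21y+30) + (20y²+60y+300)
  y³+5y²+21y+30 = ((1/20)y+1/10)(20y²+60y+300) + (0)
Last nonzero remainder: 20y²+60y+300. Dividing through by 20 gives the monic gcd y²+3y+15.
Cancel y²+3y+15 from numerator and denominator to get the reduced form.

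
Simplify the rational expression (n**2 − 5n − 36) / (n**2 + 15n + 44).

(n − 9)/(n + 11)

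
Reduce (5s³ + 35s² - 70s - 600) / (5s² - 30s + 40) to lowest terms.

Apply the Euclidean algorithm:
  5s³ + 35s² - 70s - 600 = (s + 13)(5s² - 30s + 40) + (280s - 1120)
  5s² - 30s + 40 = ((1/56)s - 1/28)(280s - 1120) + (0)
Last nonzero remainder: 280s - 1120. Dividing through by 280 gives the monic gcd s - 4.
Cancel s - 4 from numerator and denominator to get the reduced form.

(s² + 11s + 30)/(s - 2)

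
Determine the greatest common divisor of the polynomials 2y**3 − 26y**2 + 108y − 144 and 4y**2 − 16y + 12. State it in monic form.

y − 3

Apply the Euclidean algorithm:
  2y**3 − 26y**2 + 108y − 144 = ((1/2)y − 9/2)(4y**2 − 16y + 12) + (30y − 90)
  4y**2 − 16y + 12 = ((2/15)y − 2/15)(30y − 90) + (0)
Last nonzero remainder: 30y − 90. Dividing through by 30 gives the monic gcd y − 3.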